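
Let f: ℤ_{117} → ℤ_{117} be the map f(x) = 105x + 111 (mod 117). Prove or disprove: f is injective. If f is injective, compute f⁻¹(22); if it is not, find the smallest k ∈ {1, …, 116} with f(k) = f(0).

39

By definition, f is injective if f(s) = f(t) implies s = t.
We have gcd(105, 117) = 3 > 1. Taking s = 0 and t = 39: f(0) = 111 and f(39) = 105·39 + 111 = 4206 ≡ 111 (mod 117).
So f(0) = f(39) while 0 ≠ 39, so f is not injective.
Since f is not injective, we find the least positive k with f(k) = f(0): this means 105k ≡ 0 (mod 117), i.e. 117 ∣ 105k. Since gcd(105, 117) = 3, dividing through by 3 this holds exactly when 39 ∣ 35k, and as gcd(35, 39) = 1, exactly when 39 ∣ k.
The smallest positive such k is 39.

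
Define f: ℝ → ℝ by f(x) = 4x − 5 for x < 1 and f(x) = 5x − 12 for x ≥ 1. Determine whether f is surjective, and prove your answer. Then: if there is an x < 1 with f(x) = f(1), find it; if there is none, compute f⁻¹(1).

-1/2

Both pieces are strictly increasing (slopes 4 and 5), so each is injective on its own interval.
The left piece maps (−∞, 1) onto (−∞, −1); the right piece maps [1, ∞) onto [−7, ∞).
The union (−∞, −1) ∪ [−7, ∞) covers ℝ, so f is surjective.
For the follow-up: the images overlap, so an x < 1 with f(x) = f(1) exists. f(1) = −7; solving 4x − 5 = −7 for x < 1 gives x = (−7 + 5)/4 = −1/2.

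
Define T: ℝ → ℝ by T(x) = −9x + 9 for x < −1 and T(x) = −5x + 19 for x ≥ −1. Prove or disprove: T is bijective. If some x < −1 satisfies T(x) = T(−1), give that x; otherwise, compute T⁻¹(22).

-5/3

Both pieces are strictly decreasing (slopes −9 and −5), so each is injective on its own interval.
The left piece maps (−∞, −1) onto (18, ∞); the right piece maps [−1, ∞) onto (−∞, 24].
These images overlap. In particular T(−1) = 24 (right piece), and solving −9x + 9 = 24 on the left piece gives x = −5/3 < −1.
So T(−5/3) = T(−1) with −5/3 ≠ −1, and T is not injective, hence not bijective. This x = −5/3 is the requested value below −1.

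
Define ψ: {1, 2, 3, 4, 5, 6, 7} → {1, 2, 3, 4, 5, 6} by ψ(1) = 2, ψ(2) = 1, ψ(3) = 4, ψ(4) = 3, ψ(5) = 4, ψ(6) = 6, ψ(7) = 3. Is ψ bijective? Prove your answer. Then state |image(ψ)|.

ψ(3) = 4 = ψ(5) with 3 ≠ 5, so ψ is not injective, hence not bijective.
The image of ψ is {1, 2, 3, 4, 6}, which has 5 elements.

5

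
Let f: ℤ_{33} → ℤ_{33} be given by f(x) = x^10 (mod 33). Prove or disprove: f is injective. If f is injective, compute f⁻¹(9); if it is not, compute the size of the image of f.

4

f(1) = 1^10 = 1.
f(2): Repeated squaring mod 33: 2^1 ≡ 2, 2^2 ≡ 2² = 4, 2^4 ≡ 4² = 16, 2^8 ≡ 16² = 256 ≡ 25. Since 10 = 8 + 2, 2^10 ≡ 25·4: 25·4 = 100 ≡ 1. So 2^10 ≡ 1 (mod 33).
So f(1) = f(2) = 1 while 1 ≠ 2, hence f is not injective.
Since f is not injective, we determine |image(f)|. Computing x^10 mod 33 for each x (by repeated squaring, reducing mod 33 at every step), the values f(0), f(1), …, f(32) are: 0, 1, 1, 12, 1, 1, 12, 1, 1, 12, 1, 22, 12, 1, 1, 12, 1, 1, 12, 1, 1, 12, 22, 1, 12, 1, 1, 12, 1, 1, 12, 1, 1.
The distinct values are {0, 1, 12, 22}; there are 4 of them.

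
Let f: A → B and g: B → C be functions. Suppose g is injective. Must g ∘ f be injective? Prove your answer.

No. Take A = {1, 2}, B = C = {1, 2, 3, 4, 5}, f(1) = f(2) = 1, and g = identity (injective).
Then (g ∘ f)(1) = (g ∘ f)(2) = 1 with 1 ≠ 2, so g ∘ f is not injective.

not injective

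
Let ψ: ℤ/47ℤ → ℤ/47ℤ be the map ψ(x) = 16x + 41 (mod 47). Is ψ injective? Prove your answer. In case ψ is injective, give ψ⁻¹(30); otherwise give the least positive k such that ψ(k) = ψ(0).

Recall that ψ is injective if ψ(s) = ψ(t) implies s = t.
If ψ(s) = ψ(t), then 16s ≡ 16t (mod 47). Because gcd(16, 47) = 1, we may cancel 16 to get s ≡ t (mod 47).
Thus ψ is injective.
We now compute 16⁻¹ mod 47 explicitly. Euclid's algorithm: 47 = 2·16 + 15, 16 = 1·15 + 1; back-substituting gives 1 = 3·16 − 1·47, so 16⁻¹ ≡ 3 (mod 47).
Since ψ is injective, we compute ψ⁻¹(30): solve 16x + 41 ≡ 30 (mod 47), i.e. 16x ≡ 36 (mod 47).
Multiplying by 16⁻¹ = 3 gives x ≡ 3·36 = 108 = 2·47 + 14 ≡ 14 (mod 47).
Check: ψ(14) = 16·14 + 41 = 265 = 5·47 + 30 ≡ 30 (mod 47).

14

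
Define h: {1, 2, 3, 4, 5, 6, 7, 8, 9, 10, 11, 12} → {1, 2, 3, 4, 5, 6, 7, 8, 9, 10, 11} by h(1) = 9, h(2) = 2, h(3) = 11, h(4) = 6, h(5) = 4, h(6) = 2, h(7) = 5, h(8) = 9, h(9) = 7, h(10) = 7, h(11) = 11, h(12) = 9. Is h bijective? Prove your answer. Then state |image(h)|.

h(2) = 2 = h(6) with 2 ≠ 6, so h is not injective, hence not bijective.
The image of h is {2, 4, 5, 6, 7, 9, 11}, which has 7 elements.

7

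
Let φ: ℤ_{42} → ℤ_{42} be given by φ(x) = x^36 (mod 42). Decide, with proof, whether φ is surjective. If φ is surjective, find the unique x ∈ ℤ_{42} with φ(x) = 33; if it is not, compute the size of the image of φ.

8

φ(2): Repeated squaring mod 42: 2^1 ≡ 2, 2^2 ≡ 2² = 4, 2^4 ≡ 4² = 16, 2^8 ≡ 16² = 256 ≡ 4, 2^16 ≡ 4² = 16, 2^32 ≡ 16² = 256 ≡ 4. Since 36 = 32 + 4, 2^36 ≡ 4·16: 4·16 = 64 ≡ 22. So 2^36 ≡ 22 (mod 42).
φ(4): Repeated squaring mod 42: 4^1 ≡ 4, 4^2 ≡ 4² = 16, 4^4 ≡ 16² = 256 ≡ 4, 4^8 ≡ 4² = 16, 4^16 ≡ 16² = 256 ≡ 4, 4^32 ≡ 4² = 16. Since 36 = 32 + 4, 4^36 ≡ 16·4: 16·4 = 64 ≡ 22. So 4^36 ≡ 22 (mod 42).
So φ(2) = φ(4) = 22 while 2 ≠ 4, so φ is not injective.
A non-injective map from the 42-element set ℤ_{42} to itself takes at most 41 distinct values, so it cannot be surjective. So φ is not surjective.
Since φ is not surjective, we determine |image(φ)|. Computing x^36 mod 42 for each x (by repeated squaring, reducing mod 42 at every step), the values φ(0), φ(1), …, φ(41) are: 0, 1, 22, 15, 22, 1, 36, 7, 22, 15, 22, 1, 36, 1, 28, 15, 22, 1, 36, 1, 22, 21, 22, 1, 36, 1, 22, 15, 28, 1, 36, 1, 22, 15, 22, 7, 36, 1, 22, 15, 22, 1.
The distinct values are {0, 1, 7, 15, 21, 22, 28, 36}; there are 8 of them.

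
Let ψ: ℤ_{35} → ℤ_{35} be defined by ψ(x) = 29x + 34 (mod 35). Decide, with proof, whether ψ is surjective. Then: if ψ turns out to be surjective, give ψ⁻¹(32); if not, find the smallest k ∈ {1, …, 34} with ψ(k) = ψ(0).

12

Since gcd(29, 35) = 1, 29 is invertible modulo 35. Euclid's algorithm: 35 = 1·29 + 6, 29 = 4·6 + 5, 6 = 1·5 + 1; back-substituting gives 1 = 29·29 − 24·35, so 29⁻¹ ≡ 29 (mod 35).
Then y ↦ 29(y − 34) is a two-sided inverse to ψ, so every y ∈ ℤ_{35} has a preimage.
Hence ψ is surjective.
Since ψ is surjective, we find ψ⁻¹(32): we need 29x ≡ 32 − 34 ≡ 33 (mod 35). Using 29⁻¹ = 29: x ≡ 29·33 = 957 = 27·35 + 12, so x = 12.
Check: ψ(12) = 29·12 + 34 = 382 = 10·35 + 32 ≡ 32 (mod 35).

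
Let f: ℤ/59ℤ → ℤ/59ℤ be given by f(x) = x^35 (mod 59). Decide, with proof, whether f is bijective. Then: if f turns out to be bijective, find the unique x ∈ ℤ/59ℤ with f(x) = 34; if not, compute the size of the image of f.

Since 59 is prime, the nonzero elements of ℤ/59ℤ form a cyclic group of order 58.
As gcd(35, 58) = 1, raising to the 35th power is a bijection on this group: if u^35 ≡ v^35 then (uv^{−1})^35 = 1, and the only element of order dividing gcd(35, 58) = 1 is 1, so u = v.
With f(0) = 0 this makes f injective on all of ℤ/59ℤ, hence bijective (finite equal-size domain and codomain). In particular f is bijective.
Since f is bijective, we find the preimage of 34. The inverse of x ↦ x^35 on (ℤ/59ℤ)^× is x ↦ x^5, because 35·5 = 175 = 3·58 + 1 ≡ 1 (mod 58) and x^{58} = 1 for x ≠ 0 (Fermat). So f⁻¹(34) = 34^5 mod 59.
Repeated squaring mod 59: 34^1 ≡ 34, 34^2 ≡ 34² = 1156 ≡ 35, 34^4 ≡ 35² = 1225 ≡ 45. Since 5 = 4 + 1, 34^5 ≡ 45·34: 45·34 = 1530 ≡ 55. So 34^5 ≡ 55 (mod 59).
Hence f⁻¹(34) = 55.

55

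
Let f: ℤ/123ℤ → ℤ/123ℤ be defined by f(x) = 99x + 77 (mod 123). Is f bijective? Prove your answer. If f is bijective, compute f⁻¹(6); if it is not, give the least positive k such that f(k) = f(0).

41

We have gcd(99, 123) = 3 > 1. Taking u = 0 and v = 41: f(0) = 77 and f(41) = 99·41 + 77 = 4136 ≡ 77 (mod 123).
So f(0) = f(41) while 0 ≠ 41, so f is not injective, hence not bijective.
Since f is not bijective, we find the least positive k with f(k) = f(0): this means 99k ≡ 0 (mod 123), i.e. 123 ∣ 99k. Since gcd(99, 123) = 3, dividing through by 3 this holds exactly when 41 ∣ 33k, and as gcd(33, 41) = 1, exactly when 41 ∣ k.
The smallest positive such k is 41.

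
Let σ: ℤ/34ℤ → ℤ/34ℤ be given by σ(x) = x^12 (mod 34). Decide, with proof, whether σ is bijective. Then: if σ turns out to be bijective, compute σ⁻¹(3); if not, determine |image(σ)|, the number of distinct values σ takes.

10

σ(3): Repeated squaring mod 34: 3^1 ≡ 3, 3^2 ≡ 3² = 9, 3^4 ≡ 9² = 81 ≡ 13, 3^8 ≡ 13² = 169 ≡ 33. Since 12 = 8 + 4, 3^12 ≡ 33·13: 33·13 = 429 ≡ 21. So 3^12 ≡ 21 (mod 34).
σ(5): Repeated squaring mod 34: 5^1 ≡ 5, 5^2 ≡ 5² = 25, 5^4 ≡ 25² = 625 ≡ 13, 5^8 ≡ 13² = 169 ≡ 33. Since 12 = 8 + 4, 5^12 ≡ 33·13: 33·13 = 429 ≡ 21. So 5^12 ≡ 21 (mod 34).
So σ(3) = σ(5) = 21 while 3 ≠ 5, so σ is not injective, hence not bijective.
Since σ is not bijective, we determine |image(σ)|. Computing x^12 mod 34 for each x (by repeated squaring, reducing mod 34 at every step), the values σ(0), σ(1), …, σ(33) are: 0, 1, 16, 21, 18, 21, 30, 13, 16, 33, 30, 13, 4, 1, 4, 33, 18, 17, 18, 33, 4, 1, 4, 13, 30, 33, 16, 13, 30, 21, 18, 21, 16, 1.
The distinct values are {0, 1, 4, 13, 16, 17, 18, 21, 30, 33}; there are 10 of them.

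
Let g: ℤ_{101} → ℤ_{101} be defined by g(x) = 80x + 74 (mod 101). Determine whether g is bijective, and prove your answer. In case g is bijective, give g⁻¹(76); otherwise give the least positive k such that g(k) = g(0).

Suppose g(a) = g(b) in ℤ_{101}. Then 80a + 74 ≡ 80b + 74 (mod 101), hence 80(a − b) ≡ 0 (mod 101).
Since gcd(80, 101) = 1, 80 is invertible modulo 101, thus a − b ≡ 0 (mod 101), i.e. a = b.
We now compute 80⁻¹ mod 101 explicitly. Euclid's algorithm: 101 = 1·80 + 21, 80 = 3·21 + 17, 21 = 1·17 + 4, 17 = 4·4 + 1; back-substituting gives 1 = 24·80 − 19·101, so 80⁻¹ ≡ 24 (mod 101).
Then y ↦ 24(y − 74) is a two-sided inverse to g, so every y ∈ ℤ_{101} has a preimage.
Thus g is bijective.
Since g is bijective, we compute g⁻¹(76): solve 80x + 74 ≡ 76 (mod 101), i.e. 80x ≡ 2 (mod 101).
Multiplying by 80⁻¹ = 24 gives x ≡ 24·2 = 48 ≡ 48 (mod 101).
Check: g(48) = 80·48 + 74 = 3914 = 38·101 + 76 ≡ 76 (mod 101).

48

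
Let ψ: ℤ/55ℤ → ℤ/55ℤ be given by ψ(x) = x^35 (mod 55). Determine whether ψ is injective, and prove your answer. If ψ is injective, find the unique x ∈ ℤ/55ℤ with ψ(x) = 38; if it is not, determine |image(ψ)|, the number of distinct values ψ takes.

ψ(2): Repeated squaring mod 55: 2^1 ≡ 2, 2^2 ≡ 2² = 4, 2^4 ≡ 4² = 16, 2^8 ≡ 16² = 256 ≡ 36, 2^16 ≡ 36² = 1296 ≡ 31, 2^32 ≡ 31² = 961 ≡ 26. Since 35 = 32 + 2 + 1, 2^35 ≡ 26·4·2: 26·4 = 104 ≡ 49, then 49·2 = 98 ≡ 43. So 2^35 ≡ 43 (mod 55).
ψ(7): Repeated squaring mod 55: 7^1 ≡ 7, 7^2 ≡ 7² = 49, 7^4 ≡ 49² = 2401 ≡ 36, 7^8 ≡ 36² = 1296 ≡ 31, 7^16 ≡ 31² = 961 ≡ 26, 7^32 ≡ 26² = 676 ≡ 16. Since 35 = 32 + 2 + 1, 7^35 ≡ 16·49·7: 16·49 = 784 ≡ 14, then 14·7 = 98 ≡ 43. So 7^35 ≡ 43 (mod 55).
So ψ(2) = ψ(7) = 43 while 2 ≠ 7, therefore ψ is not injective.
Since ψ is not injective, we determine |image(ψ)|. Computing x^35 mod 55 for each x (by repeated squaring, reducing mod 55 at every step), the values ψ(0), ψ(1), …, ψ(54) are: 0, 1, 43, 12, 34, 45, 21, 43, 32, 34, 10, 11, 23, 32, 34, 45, 1, 43, 32, 54, 45, 21, 33, 12, 54, 45, 1, 23, 32, 54, 10, 1, 43, 22, 34, 10, 1, 23, 12, 54, 10, 21, 23, 32, 44, 45, 21, 23, 12, 34, 10, 21, 43, 12, 54.
The distinct values are {0, 1, 10, 11, 12, 21, 22, 23, 32, 33, 34, 43, 44, 45, 54}; there are 15 of them.

15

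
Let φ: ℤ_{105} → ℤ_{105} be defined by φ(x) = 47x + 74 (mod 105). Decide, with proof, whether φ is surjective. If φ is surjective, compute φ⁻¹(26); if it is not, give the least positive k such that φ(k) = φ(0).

By definition, surjectivity means every element of the codomain has a preimage under φ.
Since gcd(47, 105) = 1, 47 is invertible modulo 105. Euclid's algorithm: 105 = 2·47 + 11, 47 = 4·11 + 3, 11 = 3·3 + 2, 3 = 1·2 + 1; back-substituting gives 1 = 38·47 − 17·105, so 47⁻¹ ≡ 38 (mod 105).
For any y ∈ ℤ_{105}, x = 38(y − 74) mod 105 satisfies φ(x) = 47·38(y − 74) + 74 ≡ y (since 47·38 ≡ 1 mod 105). So every y has a preimage.
Therefore φ is surjective.
Since φ is surjective, we compute φ⁻¹(26): solve 47x + 74 ≡ 26 (mod 105), i.e. 47x ≡ 57 (mod 105).
Multiplying by 47⁻¹ = 38 gives x ≡ 38·57 = 2166 = 20·105 + 66 ≡ 66 (mod 105).
Check: φ(66) = 47·66 + 74 = 3176 = 30·105 + 26 ≡ 26 (mod 105).

66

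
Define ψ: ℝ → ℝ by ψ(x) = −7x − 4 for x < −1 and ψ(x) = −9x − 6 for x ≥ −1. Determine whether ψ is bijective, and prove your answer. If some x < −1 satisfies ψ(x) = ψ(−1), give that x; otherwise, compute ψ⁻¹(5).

Both pieces are strictly decreasing (slopes −7 and −9), so each is injective on its own interval.
The left piece maps (−∞, −1) onto (3, ∞); the right piece maps [−1, ∞) onto (−∞, 3].
Since 3 = 3, the images partition ℝ: ψ is injective and surjective, hence bijective.
Because the two images are disjoint, no x < −1 has ψ(x) = ψ(−1), so we compute ψ⁻¹(5): 5 lies in (3, ∞), so solve −7x − 4 = 5: x = (5 + 4)/(−7) = −9/7.

-9/7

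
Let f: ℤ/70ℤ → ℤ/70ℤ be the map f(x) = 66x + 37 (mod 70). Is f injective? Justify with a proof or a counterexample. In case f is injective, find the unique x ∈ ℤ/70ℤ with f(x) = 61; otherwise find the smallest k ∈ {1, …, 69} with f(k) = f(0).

35

We have gcd(66, 70) = 2 > 1. Taking u = 0 and v = 35: f(0) = 37 and f(35) = 66·35 + 37 = 2347 ≡ 37 (mod 70).
So f(0) = f(35) while 0 ≠ 35, so f is not injective.
Since f is not injective, we find the least positive k with f(k) = f(0): this means 66k ≡ 0 (mod 70), i.e. 70 ∣ 66k. Since gcd(66, 70) = 2, dividing through by 2 this holds exactly when 35 ∣ 33k, and as gcd(33, 35) = 1, exactly when 35 ∣ k.
The smallest positive such k is 35.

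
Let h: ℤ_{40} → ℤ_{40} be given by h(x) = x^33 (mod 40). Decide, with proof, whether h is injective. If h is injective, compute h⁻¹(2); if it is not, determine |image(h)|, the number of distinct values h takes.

25

h(0) = 0^33 = 0.
h(10): Repeated squaring mod 40: 10^1 ≡ 10, 10^2 ≡ 10² = 100 ≡ 20, 10^4 ≡ 20² = 400 ≡ 0, 10^8 ≡ 0² = 0, 10^16 ≡ 0² = 0, 10^32 ≡ 0² = 0. Since 33 = 32 + 1, 10^33 ≡ 0·10: 0·10 = 0. So 10^33 ≡ 0 (mod 40).
So h(0) = h(10) = 0 while 0 ≠ 10, thus h is not injective.
Since h is not injective, we determine |image(h)|. Computing x^33 mod 40 for each x (by repeated squaring, reducing mod 40 at every step), the values h(0), h(1), …, h(39) are: 0, 1, 32, 3, 24, 5, 16, 7, 8, 9, 0, 11, 32, 13, 24, 15, 16, 17, 8, 19, 0, 21, 32, 23, 24, 25, 16, 27, 8, 29, 0, 31, 32, 33, 24, 35, 16, 37, 8, 39.
The distinct values are {0, 1, 3, 5, 7, 8, 9, 11, 13, 15, 16, 17, 19, 21, 23, 24, 25, 27, 29, 31, 32, 33, 35, 37, 39}; there are 25 of them.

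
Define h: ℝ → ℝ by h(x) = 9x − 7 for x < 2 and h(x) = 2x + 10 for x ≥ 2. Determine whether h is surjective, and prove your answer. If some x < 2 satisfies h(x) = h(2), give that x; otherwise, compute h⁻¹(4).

11/9

Both pieces are strictly increasing (slopes 9 and 2), so each is injective on its own interval.
The left piece maps (−∞, 2) onto (−∞, 11); the right piece maps [2, ∞) onto [14, ∞).
The union (−∞, 11) ∪ [14, ∞) omits the interval between 11 and 14; in particular 11 has no preimage. So h is not surjective.
Because the two images are disjoint, no x < 2 has h(x) = h(2), so we compute h⁻¹(4): 4 lies in (−∞, 11), so solve 9x − 7 = 4: x = (4 + 7)/9 = 11/9.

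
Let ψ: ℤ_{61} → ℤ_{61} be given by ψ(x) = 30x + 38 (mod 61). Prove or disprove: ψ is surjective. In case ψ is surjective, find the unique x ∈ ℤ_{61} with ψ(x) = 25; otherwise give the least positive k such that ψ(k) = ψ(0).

Since gcd(30, 61) = 1, 30 is invertible modulo 61. Euclid's algorithm: 61 = 2·30 + 1; back-substituting gives 1 = 59·30 − 29·61, so 30⁻¹ ≡ 59 (mod 61).
For any y ∈ ℤ_{61}, x = 59(y − 38) mod 61 satisfies ψ(x) = 30·59(y − 38) + 38 ≡ y (since 30·59 ≡ 1 mod 61). So every y has a preimage.
Therefore ψ is surjective.
Since ψ is surjective, we find ψ⁻¹(25): we need 30x ≡ 25 − 38 ≡ 48 (mod 61). Using 30⁻¹ = 59: x ≡ 59·48 = 2832 = 46·61 + 26, so x = 26.
Check: ψ(26) = 30·26 + 38 = 818 = 13·61 + 25 ≡ 25 (mod 61).

26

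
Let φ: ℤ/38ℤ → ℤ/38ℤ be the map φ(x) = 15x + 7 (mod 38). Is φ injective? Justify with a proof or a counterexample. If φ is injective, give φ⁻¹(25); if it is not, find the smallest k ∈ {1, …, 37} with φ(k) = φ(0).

If φ(a) = φ(b), then 15a ≡ 15b (mod 38). Because gcd(15, 38) = 1, we may cancel 15 to get a ≡ b (mod 38).
Hence φ is injective.
We now compute 15⁻¹ mod 38 explicitly. Euclid's algorithm: 38 = 2·15 + 8, 15 = 1·8 + 7, 8 = 1·7 + 1; back-substituting gives 1 = 33·15 − 13·38, so 15⁻¹ ≡ 33 (mod 38).
Since φ is injective, we compute φ⁻¹(25): solve 15x + 7 ≡ 25 (mod 38), i.e. 15x ≡ 18 (mod 38).
Multiplying by 15⁻¹ = 33 gives x ≡ 33·18 = 594 = 15·38 + 24 ≡ 24 (mod 38).
Check: φ(24) = 15·24 + 7 = 367 = 9·38 + 25 ≡ 25 (mod 38).

24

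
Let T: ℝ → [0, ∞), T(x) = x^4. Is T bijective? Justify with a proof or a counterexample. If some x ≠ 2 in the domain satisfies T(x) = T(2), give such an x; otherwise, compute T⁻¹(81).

-2

T(2) = 16 = (−2)^4 = T(−2) (since 4 is even), with 2 ≠ −2. So T is not injective, hence not bijective.
For the follow-up, such an x exists: taking x = −2 ∈ ℝ gives T(−2) = 16 = T(2) with −2 ≠ 2.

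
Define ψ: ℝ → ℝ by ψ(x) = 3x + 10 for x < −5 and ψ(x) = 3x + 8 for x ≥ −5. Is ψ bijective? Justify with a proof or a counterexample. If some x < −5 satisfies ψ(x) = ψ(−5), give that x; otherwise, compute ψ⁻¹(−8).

Both pieces are strictly increasing (slopes 3 and 3), so each is injective on its own interval.
The left piece maps (−∞, −5) onto (−∞, −5); the right piece maps [−5, ∞) onto [−7, ∞).
These images overlap. In particular ψ(−5) = −7 (right piece), and solving 3x + 10 = −7 on the left piece gives x = −17/3 < −5.
So ψ(−17/3) = ψ(−5) with −17/3 ≠ −5, and ψ is not injective, hence not bijective. This x = −17/3 is the requested value below −5.

-17/3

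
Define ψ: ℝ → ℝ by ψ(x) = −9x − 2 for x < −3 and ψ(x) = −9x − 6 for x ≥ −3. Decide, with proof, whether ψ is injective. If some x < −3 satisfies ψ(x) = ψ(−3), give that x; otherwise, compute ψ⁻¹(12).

-2

Both pieces are strictly decreasing (slopes −9 and −9), so each is injective on its own interval.
The left piece maps (−∞, −3) onto (25, ∞); the right piece maps [−3, ∞) onto (−∞, 21].
These images are disjoint, so no value is attained by both pieces. Therefore ψ is injective.
Because the two images are disjoint, no x < −3 has ψ(x) = ψ(−3), so we compute ψ⁻¹(12): 12 lies in (−∞, 21], so solve −9x − 6 = 12: x = (12 + 6)/(−9) = −2.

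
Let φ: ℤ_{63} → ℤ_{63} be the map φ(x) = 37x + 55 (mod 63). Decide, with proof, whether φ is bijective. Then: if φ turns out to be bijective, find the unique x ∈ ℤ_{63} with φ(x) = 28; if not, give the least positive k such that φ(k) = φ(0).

If φ(s) = φ(t), then 37s ≡ 37t (mod 63). Because gcd(37, 63) = 1, we may cancel 37 to get s ≡ t (mod 63).
We now compute 37⁻¹ mod 63 explicitly. Euclid's algorithm: 63 = 1·37 + 26, 37 = 1·26 + 11, 26 = 2·11 + 4, 11 = 2·4 + 3, 4 = 1·3 + 1; back-substituting gives 1 = 46·37 − 27·63, so 37⁻¹ ≡ 46 (mod 63).
For any y ∈ ℤ_{63}, x = 46(y − 55) mod 63 satisfies φ(x) = 37·46(y − 55) + 55 ≡ y (since 37·46 ≡ 1 mod 63). So every y has a preimage.
Hence φ is bijective.
Since φ is bijective, we find φ⁻¹(28): we need 37x ≡ 28 − 55 ≡ 36 (mod 63). Using 37⁻¹ = 46: x ≡ 46·36 = 1656 = 26·63 + 18, so x = 18.
Check: φ(18) = 37·18 + 55 = 721 = 11·63 + 28 ≡ 28 (mod 63).

18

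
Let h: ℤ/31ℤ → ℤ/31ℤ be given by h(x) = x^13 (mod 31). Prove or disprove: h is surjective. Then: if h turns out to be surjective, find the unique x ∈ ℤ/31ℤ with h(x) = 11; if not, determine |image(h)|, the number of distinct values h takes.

13

Since 31 is prime, the nonzero elements of ℤ/31ℤ form a cyclic group of order 30.
As gcd(13, 30) = 1, raising to the 13th power is a bijection on this group: if s^13 ≡ t^13 then (st^{−1})^13 = 1, and the only element of order dividing gcd(13, 30) = 1 is 1, so s = t.
With h(0) = 0 this makes h injective on all of ℤ/31ℤ, hence bijective (finite equal-size domain and codomain). In particular h is surjective.
Since h is surjective, we find the preimage of 11. The inverse of x ↦ x^13 on (ℤ/31ℤ)^× is x ↦ x^7, because 13·7 = 91 = 3·30 + 1 ≡ 1 (mod 30) and x^{30} = 1 for x ≠ 0 (Fermat). So h⁻¹(11) = 11^7 mod 31.
Repeated squaring mod 31: 11^1 ≡ 11, 11^2 ≡ 11² = 121 ≡ 28, 11^4 ≡ 28² = 784 ≡ 9. Since 7 = 4 + 2 + 1, 11^7 ≡ 9·28·11: 9·28 = 252 ≡ 4, then 4·11 = 44 ≡ 13. So 11^7 ≡ 13 (mod 31).
Hence h⁻¹(11) = 13.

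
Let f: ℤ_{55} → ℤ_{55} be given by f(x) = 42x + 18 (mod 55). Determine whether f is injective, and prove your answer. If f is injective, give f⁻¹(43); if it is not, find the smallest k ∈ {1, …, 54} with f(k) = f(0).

15

Suppose f(x_1) = f(x_2) in ℤ_{55}. Then 42x_1 + 18 ≡ 42x_2 + 18 (mod 55), thus 42(x_1 − x_2) ≡ 0 (mod 55).
Since gcd(42, 55) = 1, 42 is invertible modulo 55, so x_1 − x_2 ≡ 0 (mod 55), i.e. x_1 = x_2.
Therefore f is injective.
We now compute 42⁻¹ mod 55 explicitly. Euclid's algorithm: 55 = 1·42 + 13, 42 = 3·13 + 3, 13 = 4·3 + 1; back-substituting gives 1 = 38·42 − 29·55, so 42⁻¹ ≡ 38 (mod 55).
Since f is injective, we find f⁻¹(43): we need 42x ≡ 43 − 18 ≡ 25 (mod 55). Using 42⁻¹ = 38: x ≡ 38·25 = 950 = 17·55 + 15, so x = 15.
Check: f(15) = 42·15 + 18 = 648 = 11·55 + 43 ≡ 43 (mod 55).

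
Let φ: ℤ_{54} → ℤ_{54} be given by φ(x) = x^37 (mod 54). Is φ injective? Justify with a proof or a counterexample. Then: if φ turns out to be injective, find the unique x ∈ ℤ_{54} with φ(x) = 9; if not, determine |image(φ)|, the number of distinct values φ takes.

φ(0) = 0^37 = 0.
φ(6): Repeated squaring mod 54: 6^1 ≡ 6, 6^2 ≡ 6² = 36, 6^4 ≡ 36² = 1296 ≡ 0, 6^8 ≡ 0² = 0, 6^16 ≡ 0² = 0, 6^32 ≡ 0² = 0. Since 37 = 32 + 4 + 1, 6^37 ≡ 0·0·6: 0·0 = 0, then 0·6 = 0. So 6^37 ≡ 0 (mod 54).
So φ(0) = φ(6) = 0 while 0 ≠ 6, so φ is not injective.
Since φ is not injective, we determine |image(φ)|. Computing x^37 mod 54 for each x (by repeated squaring, reducing mod 54 at every step), the values φ(0), φ(1), …, φ(53) are: 0, 1, 2, 27, 4, 5, 0, 7, 8, 27, 10, 11, 0, 13, 14, 27, 16, 17, 0, 19, 20, 27, 22, 23, 0, 25, 26, 27, 28, 29, 0, 31, 32, 27, 34, 35, 0, 37, 38, 27, 40, 41, 0, 43, 44, 27, 46, 47, 0, 49, 50, 27, 52, 53.
The distinct values are {0, 1, 2, 4, 5, 7, 8, 10, 11, 13, 14, 16, 17, 19, 20, 22, 23, 25, 26, 27, 28, 29, 31, 32, 34, 35, 37, 38, 40, 41, 43, 44, 46, 47, 49, 50, 52, 53}; there are 38 of them.

38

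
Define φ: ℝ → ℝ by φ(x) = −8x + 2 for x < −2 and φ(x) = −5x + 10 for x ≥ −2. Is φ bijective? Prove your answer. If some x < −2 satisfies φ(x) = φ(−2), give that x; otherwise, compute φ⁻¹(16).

-9/4

Both pieces are strictly decreasing (slopes −8 and −5), so each is injective on its own interval.
The left piece maps (−∞, −2) onto (18, ∞); the right piece maps [−2, ∞) onto (−∞, 20].
These images overlap. In particular φ(−2) = 20 (right piece), and solving −8x + 2 = 20 on the left piece gives x = −9/4 < −2.
So φ(−9/4) = φ(−2) with −9/4 ≠ −2, and φ is not injective, hence not bijective. This x = −9/4 is the requested value below −2.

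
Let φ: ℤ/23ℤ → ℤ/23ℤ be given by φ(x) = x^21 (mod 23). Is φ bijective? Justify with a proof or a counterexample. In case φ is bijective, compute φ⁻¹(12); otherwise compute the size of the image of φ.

2

Since 23 is prime, the nonzero elements of ℤ/23ℤ form a cyclic group of order 22.
As gcd(21, 22) = 1, raising to the 21st power is a bijection on this group: if s^21 ≡ t^21 then (st^{−1})^21 = 1, and the only element of order dividing gcd(21, 22) = 1 is 1, so s = t.
With φ(0) = 0 this makes φ injective on all of ℤ/23ℤ, hence bijective (finite equal-size domain and codomain). In particular φ is bijective.
Since φ is bijective, we find the preimage of 12. The inverse of x ↦ x^21 on (ℤ/23ℤ)^× is x ↦ x^21, because 21·21 = 441 = 20·22 + 1 ≡ 1 (mod 22) and x^{22} = 1 for x ≠ 0 (Fermat). So φ⁻¹(12) = 12^21 mod 23.
Repeated squaring mod 23: 12^1 ≡ 12, 12^2 ≡ 12² = 144 ≡ 6, 12^4 ≡ 6² = 36 ≡ 13, 12^8 ≡ 13² = 169 ≡ 8, 12^16 ≡ 8² = 64 ≡ 18. Since 21 = 16 + 4 + 1, 12^21 ≡ 18·13·12: 18·13 = 234 ≡ 4, then 4·12 = 48 ≡ 2. So 12^21 ≡ 2 (mod 23).
Hence φ⁻¹(12) = 2.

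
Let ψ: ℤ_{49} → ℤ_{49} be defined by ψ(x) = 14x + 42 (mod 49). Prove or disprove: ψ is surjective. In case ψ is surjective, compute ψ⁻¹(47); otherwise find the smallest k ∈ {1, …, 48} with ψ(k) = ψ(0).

7

Since gcd(14, 49) = 7, we have 14x ≡ 0 (mod 7) for all x, so ψ(x) ≡ 0 (mod 7).
But 1 ≢ 0 (mod 7), so 1 ∈ ℤ_{49} has no preimage. Hence ψ is not surjective.
Since ψ is not surjective, we find the least positive k with ψ(k) = ψ(0): this means 14k ≡ 0 (mod 49), i.e. 49 ∣ 14k. Since gcd(14, 49) = 7, dividing through by 7 this holds exactly when 7 ∣ 2k, and as gcd(2, 7) = 1, exactly when 7 ∣ k.
The smallest positive such k is 7.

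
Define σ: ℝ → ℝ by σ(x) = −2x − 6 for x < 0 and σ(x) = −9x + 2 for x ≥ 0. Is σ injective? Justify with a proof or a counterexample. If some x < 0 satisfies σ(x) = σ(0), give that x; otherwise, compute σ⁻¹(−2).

Both pieces are strictly decreasing (slopes −2 and −9), so each is injective on its own interval.
The left piece maps (−∞, 0) onto (−6, ∞); the right piece maps [0, ∞) onto (−∞, 2].
These images overlap. In particular σ(0) = 2 (right piece), and solving −2x − 6 = 2 on the left piece gives x = −4 < 0.
So σ(−4) = σ(0) with −4 ≠ 0, and σ is not injective. This x = −4 is the requested value below 0.

-4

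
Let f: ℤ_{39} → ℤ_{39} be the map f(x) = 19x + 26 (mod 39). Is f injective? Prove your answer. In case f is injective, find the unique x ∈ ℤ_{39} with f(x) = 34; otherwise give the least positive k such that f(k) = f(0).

23

Recall: f is injective if f(x_1) = f(x_2) implies x_1 = x_2.
Suppose f(x_1) = f(x_2) in ℤ_{39}. Then 19x_1 + 26 ≡ 19x_2 + 26 (mod 39), so 19(x_1 − x_2) ≡ 0 (mod 39).
Since gcd(19, 39) = 1, 19 is invertible modulo 39, thus x_1 − x_2 ≡ 0 (mod 39), i.e. x_1 = x_2.
Therefore f is injective.
We now compute 19⁻¹ mod 39 explicitly. Euclid's algorithm: 39 = 2·19 + 1; back-substituting gives 1 = 37·19 − 18·39, so 19⁻¹ ≡ 37 (mod 39).
Since f is injective, we compute f⁻¹(34): solve 19x + 26 ≡ 34 (mod 39), i.e. 19x ≡ 8 (mod 39).
Multiplying by 19⁻¹ = 37 gives x ≡ 37·8 = 296 = 7·39 + 23 ≡ 23 (mod 39).
Check: f(23) = 19·23 + 26 = 463 = 11·39 + 34 ≡ 34 (mod 39).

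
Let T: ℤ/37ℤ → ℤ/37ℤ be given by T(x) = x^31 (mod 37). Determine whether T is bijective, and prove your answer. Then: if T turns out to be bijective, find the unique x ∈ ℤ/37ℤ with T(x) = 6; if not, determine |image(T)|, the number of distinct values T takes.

Since 37 is prime, the nonzero elements of ℤ/37ℤ form a cyclic group of order 36.
As gcd(31, 36) = 1, raising to the 31st power is a bijection on this group: if u^31 ≡ v^31 then (uv^{−1})^31 = 1, and the only element of order dividing gcd(31, 36) = 1 is 1, so u = v.
With T(0) = 0 this makes T injective on all of ℤ/37ℤ, hence bijective (finite equal-size domain and codomain). In particular T is bijective.
Since T is bijective, we find the preimage of 6. The inverse of x ↦ x^31 on (ℤ/37ℤ)^× is x ↦ x^7, because 31·7 = 217 = 6·36 + 1 ≡ 1 (mod 36) and x^{36} = 1 for x ≠ 0 (Fermat). So T⁻¹(6) = 6^7 mod 37.
Repeated squaring mod 37: 6^1 ≡ 6, 6^2 ≡ 6² = 36, 6^4 ≡ 36² = 1296 ≡ 1. Since 7 = 4 + 2 + 1, 6^7 ≡ 1·36·6: 1·36 = 36, then 36·6 = 216 ≡ 31. So 6^7 ≡ 31 (mod 37).
Hence T⁻¹(6) = 31.

31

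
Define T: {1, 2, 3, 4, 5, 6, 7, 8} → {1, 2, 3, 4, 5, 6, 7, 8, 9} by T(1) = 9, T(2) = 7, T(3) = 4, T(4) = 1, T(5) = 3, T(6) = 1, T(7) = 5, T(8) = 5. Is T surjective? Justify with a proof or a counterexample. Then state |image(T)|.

6

No element maps to 2, so T is not surjective.
The image of T is {1, 3, 4, 5, 7, 9}, which has 6 elements.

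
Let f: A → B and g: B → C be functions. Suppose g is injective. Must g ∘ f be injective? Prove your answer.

No. Take A = {1, 2}, B = C = {1, 2}, f(1) = f(2) = 1, and g = identity (injective).
Then (g ∘ f)(1) = (g ∘ f)(2) = 1 with 1 ≠ 2, so g ∘ f is not injective.

not injective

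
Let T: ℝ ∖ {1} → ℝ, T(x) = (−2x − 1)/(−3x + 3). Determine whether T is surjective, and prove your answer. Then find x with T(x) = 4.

13/10

If T(x) = 2/3, cross-multiplying gives −3(−2x − 1) = −2(−3x + 3), which simplifies to 3 = −6 — false.  So 2/3 has no preimage and T is not surjective.
Solving T(x) = 4: cross-multiplying gives −2x − 1 = 4(−3x + 3), which rearranges to 10x = 13, so x = 13/10.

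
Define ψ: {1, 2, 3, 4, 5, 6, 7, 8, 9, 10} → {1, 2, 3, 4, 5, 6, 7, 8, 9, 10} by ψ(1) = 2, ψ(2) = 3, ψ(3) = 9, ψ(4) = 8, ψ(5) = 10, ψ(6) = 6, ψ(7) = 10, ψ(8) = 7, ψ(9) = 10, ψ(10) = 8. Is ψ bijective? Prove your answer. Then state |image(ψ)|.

7

ψ(5) = 10 = ψ(7) with 5 ≠ 7, so ψ is not injective, hence not bijective.
The image of ψ is {2, 3, 6, 7, 8, 9, 10}, which has 7 elements.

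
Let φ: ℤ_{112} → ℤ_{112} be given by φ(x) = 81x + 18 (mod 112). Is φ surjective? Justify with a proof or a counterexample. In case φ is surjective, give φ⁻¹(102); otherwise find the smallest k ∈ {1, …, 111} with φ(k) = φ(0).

By definition, φ is surjective if every y in the codomain equals φ(x) for some x in the domain.
Since gcd(81, 112) = 1, 81 is invertible modulo 112. Euclid's algorithm: 112 = 1·81 + 31, 81 = 2·31 + 19, 31 = 1·19 + 12, 19 = 1·12 + 7, 12 = 1·7 + 5, 7 = 1·5 + 2, 5 = 2·2 + 1; back-substituting gives 1 = 65·81 − 47·112, so 81⁻¹ ≡ 65 (mod 112).
For any y ∈ ℤ_{112}, x = 65(y − 18) mod 112 satisfies φ(x) = 81·65(y − 18) + 18 ≡ y (since 81·65 ≡ 1 mod 112). So every y has a preimage.
Hence φ is surjective.
Since φ is surjective, we compute φ⁻¹(102): solve 81x + 18 ≡ 102 (mod 112), i.e. 81x ≡ 84 (mod 112).
Multiplying by 81⁻¹ = 65 gives x ≡ 65·84 = 5460 = 48·112 + 84 ≡ 84 (mod 112).
Check: φ(84) = 81·84 + 18 = 6822 = 60·112 + 102 ≡ 102 (mod 112).

84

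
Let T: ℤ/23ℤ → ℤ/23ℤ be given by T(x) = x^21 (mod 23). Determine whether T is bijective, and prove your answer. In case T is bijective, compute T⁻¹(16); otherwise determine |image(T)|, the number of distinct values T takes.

13

Since 23 is prime, the nonzero elements of ℤ/23ℤ form a cyclic group of order 22.
As gcd(21, 22) = 1, raising to the 21st power is a bijection on this group: if u^21 ≡ v^21 then (uv^{−1})^21 = 1, and the only element of order dividing gcd(21, 22) = 1 is 1, so u = v.
With T(0) = 0 this makes T injective on all of ℤ/23ℤ, hence bijective (finite equal-size domain and codomain). In particular T is bijective.
Since T is bijective, we find the preimage of 16. The inverse of x ↦ x^21 on (ℤ/23ℤ)^× is x ↦ x^21, because 21·21 = 441 = 20·22 + 1 ≡ 1 (mod 22) and x^{22} = 1 for x ≠ 0 (Fermat). So T⁻¹(16) = 16^21 mod 23.
Repeated squaring mod 23: 16^1 ≡ 16, 16^2 ≡ 16² = 256 ≡ 3, 16^4 ≡ 3² = 9, 16^8 ≡ 9² = 81 ≡ 12, 16^16 ≡ 12² = 144 ≡ 6. Since 21 = 16 + 4 + 1, 16^21 ≡ 6·9·16: 6·9 = 54 ≡ 8, then 8·16 = 128 ≡ 13. So 16^21 ≡ 13 (mod 23).
Hence T⁻¹(16) = 13.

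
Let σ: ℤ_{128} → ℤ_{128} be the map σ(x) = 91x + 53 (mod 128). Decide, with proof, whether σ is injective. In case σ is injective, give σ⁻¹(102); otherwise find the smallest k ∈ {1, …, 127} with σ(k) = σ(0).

99

Recall: σ is injective when σ(x_1) = σ(x_2) forces x_1 = x_2.
If σ(x_1) = σ(x_2), then 91x_1 ≡ 91x_2 (mod 128). Because gcd(91, 128) = 1, we may cancel 91 to get x_1 ≡ x_2 (mod 128).
Thus σ is injective.
We now compute 91⁻¹ mod 128 explicitly. Euclid's algorithm: 128 = 1·91 + 37, 91 = 2·37 + 17, 37 = 2·17 + 3, 17 = 5·3 + 2, 3 = 1·2 + 1; back-substituting gives 1 = 83·91 − 59·128, so 91⁻¹ ≡ 83 (mod 128).
Since σ is injective, we compute σ⁻¹(102): solve 91x + 53 ≡ 102 (mod 128), i.e. 91x ≡ 49 (mod 128).
Multiplying by 91⁻¹ = 83 gives x ≡ 83·49 = 4067 = 31·128 + 99 ≡ 99 (mod 128).
Check: σ(99) = 91·99 + 53 = 9062 = 70·128 + 102 ≡ 102 (mod 128).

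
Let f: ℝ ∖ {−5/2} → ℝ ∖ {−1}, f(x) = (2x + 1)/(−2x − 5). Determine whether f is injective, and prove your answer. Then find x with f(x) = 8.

-41/18

Suppose f(x_1) = f(x_2). Cross-multiplying: (2x_1 + 1)(−2x_2 − 5) = (2x_2 + 1)(−2x_1 − 5).
Expanding both sides and cancelling the symmetric terms leaves −8·(x_1 − x_2) = 0. Since −8 ≠ 0, x_1 = x_2. So f is injective.
Solving f(x) = 8: cross-multiplying gives 2x + 1 = 8(−2x − 5), which rearranges to 18x = −41, so x = −41/18.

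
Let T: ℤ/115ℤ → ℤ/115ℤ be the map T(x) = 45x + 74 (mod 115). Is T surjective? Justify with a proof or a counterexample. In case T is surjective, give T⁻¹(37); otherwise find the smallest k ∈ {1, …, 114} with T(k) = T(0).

23

Recall: surjectivity means every element of the codomain has a preimage under T.
Since gcd(45, 115) = 5, we have 45x ≡ 0 (mod 5) for all x, so T(x) ≡ 4 (mod 5).
But 0 ≢ 4 (mod 5), so 0 ∈ ℤ/115ℤ has no preimage. Hence T is not surjective.
Since T is not surjective, we find the least positive k with T(k) = T(0): this means 45k ≡ 0 (mod 115), i.e. 115 ∣ 45k. Since gcd(45, 115) = 5, dividing through by 5 this holds exactly when 23 ∣ 9k, and as gcd(9, 23) = 1, exactly when 23 ∣ k.
The smallest positive such k is 23.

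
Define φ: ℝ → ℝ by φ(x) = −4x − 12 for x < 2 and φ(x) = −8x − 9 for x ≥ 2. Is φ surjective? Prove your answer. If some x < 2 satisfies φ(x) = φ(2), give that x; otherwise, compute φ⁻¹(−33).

3

Both pieces are strictly decreasing (slopes −4 and −8), so each is injective on its own interval.
The left piece maps (−∞, 2) onto (−20, ∞); the right piece maps [2, ∞) onto (−∞, −25].
The union (−20, ∞) ∪ (−∞, −25] omits the interval between −20 and −25; in particular −20 has no preimage. So φ is not surjective.
Because the two images are disjoint, no x < 2 has φ(x) = φ(2), so we compute φ⁻¹(−33): −33 lies in (−∞, −25], so solve −8x − 9 = −33: x = (−33 + 9)/(−8) = 3.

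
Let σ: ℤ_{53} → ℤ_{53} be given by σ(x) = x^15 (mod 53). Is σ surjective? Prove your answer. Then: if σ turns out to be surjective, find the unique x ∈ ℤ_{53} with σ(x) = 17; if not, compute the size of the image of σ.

6

Since 53 is prime, the nonzero elements of ℤ_{53} form a cyclic group of order 52.
As gcd(15, 52) = 1, raising to the 15th power is a bijection on this group: if a^15 ≡ b^15 then (ab^{−1})^15 = 1, and the only element of order dividing gcd(15, 52) = 1 is 1, so a = b.
With σ(0) = 0 this makes σ injective on all of ℤ_{53}, hence bijective (finite equal-size domain and codomain). In particular σ is surjective.
Since σ is surjective, we find the preimage of 17. The inverse of x ↦ x^15 on (ℤ_{53})^× is x ↦ x^7, because 15·7 = 105 = 2·52 + 1 ≡ 1 (mod 52) and x^{52} = 1 for x ≠ 0 (Fermat). So σ⁻¹(17) = 17^7 mod 53.
Repeated squaring mod 53: 17^1 ≡ 17, 17^2 ≡ 17² = 289 ≡ 24, 17^4 ≡ 24² = 576 ≡ 46. Since 7 = 4 + 2 + 1, 17^7 ≡ 46·24·17: 46·24 = 1104 ≡ 44, then 44·17 = 748 ≡ 6. So 17^7 ≡ 6 (mod 53).
Hence σ⁻¹(17) = 6.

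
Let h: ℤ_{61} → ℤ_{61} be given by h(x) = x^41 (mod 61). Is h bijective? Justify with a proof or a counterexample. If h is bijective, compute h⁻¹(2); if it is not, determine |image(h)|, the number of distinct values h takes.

Since 61 is prime, the nonzero elements of ℤ_{61} form a cyclic group of order 60.
As gcd(41, 60) = 1, raising to the 41st power is a bijection on this group: if s^41 ≡ t^41 then (st^{−1})^41 = 1, and the only element of order dividing gcd(41, 60) = 1 is 1, so s = t.
With h(0) = 0 this makes h injective on all of ℤ_{61}, hence bijective (finite equal-size domain and codomain). In particular h is bijective.
Since h is bijective, we find the preimage of 2. The inverse of x ↦ x^41 on (ℤ_{61})^× is x ↦ x^41, because 41·41 = 1681 = 28·60 + 1 ≡ 1 (mod 60) and x^{60} = 1 for x ≠ 0 (Fermat). So h⁻¹(2) = 2^41 mod 61.
Repeated squaring mod 61: 2^1 ≡ 2, 2^2 ≡ 2² = 4, 2^4 ≡ 4² = 16, 2^8 ≡ 16² = 256 ≡ 12, 2^16 ≡ 12² = 144 ≡ 22, 2^32 ≡ 22² = 484 ≡ 57. Since 41 = 32 + 8 + 1, 2^41 ≡ 57·12·2: 57·12 = 684 ≡ 13, then 13·2 = 26. So 2^41 ≡ 26 (mod 61).
Hence h⁻¹(2) = 26.

26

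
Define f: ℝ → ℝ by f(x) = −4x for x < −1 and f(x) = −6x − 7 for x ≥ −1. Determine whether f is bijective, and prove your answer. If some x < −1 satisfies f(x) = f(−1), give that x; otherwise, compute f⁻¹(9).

Both pieces are strictly decreasing (slopes −4 and −6), so each is injective on its own interval.
The left piece maps (−∞, −1) onto (4, ∞); the right piece maps [−1, ∞) onto (−∞, −1].
The images leave a gap (4 has no preimage), so f is not surjective, hence not bijective.
Because the two images are disjoint, no x < −1 has f(x) = f(−1), so we compute f⁻¹(9): 9 lies in (4, ∞), so solve −4x = 9: x = (9 − 0)/(−4) = −9/4.

-9/4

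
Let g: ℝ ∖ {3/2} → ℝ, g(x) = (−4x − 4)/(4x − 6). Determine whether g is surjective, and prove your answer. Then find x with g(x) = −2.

If g(x) = −1, cross-multiplying gives 4(−4x − 4) = −4(4x − 6), which simplifies to −16 = 24 — false.  So −1 has no preimage and g is not surjective.
Solving g(x) = −2: cross-multiplying gives −4x − 4 = −2(4x − 6), which rearranges to 4x = 16, so x = 4.

4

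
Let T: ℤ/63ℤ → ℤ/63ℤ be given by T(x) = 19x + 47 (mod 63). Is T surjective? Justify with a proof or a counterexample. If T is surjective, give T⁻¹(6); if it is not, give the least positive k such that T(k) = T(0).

31

By definition, surjectivity means every element of the codomain has a preimage under T.
Since gcd(19, 63) = 1, 19 is invertible modulo 63. Euclid's algorithm: 63 = 3·19 + 6, 19 = 3·6 + 1; back-substituting gives 1 = 10·19 − 3·63, so 19⁻¹ ≡ 10 (mod 63).
For any y ∈ ℤ/63ℤ, x = 10(y − 47) mod 63 satisfies T(x) = 19·10(y − 47) + 47 ≡ y (since 19·10 ≡ 1 mod 63). So every y has a preimage.
Therefore T is surjective.
Since T is surjective, we find T⁻¹(6): we need 19x ≡ 6 − 47 ≡ 22 (mod 63). Using 19⁻¹ = 10: x ≡ 10·22 = 220 = 3·63 + 31, so x = 31.
Check: T(31) = 19·31 + 47 = 636 = 10·63 + 6 ≡ 6 (mod 63).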